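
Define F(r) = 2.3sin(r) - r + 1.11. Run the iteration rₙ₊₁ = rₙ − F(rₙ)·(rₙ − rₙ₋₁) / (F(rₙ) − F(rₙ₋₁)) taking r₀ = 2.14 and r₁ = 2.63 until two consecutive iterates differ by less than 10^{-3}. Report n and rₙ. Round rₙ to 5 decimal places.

F(2.14) = 0.9073600, F(2.63) = -0.3939968
r₂ = 2.6300000 − (-0.3939968)·(0.4900000)/(-1.3013568) = 2.4816483;  |Δ| = 0.1483517
F(2.4816483) = 0.0384192
r₃ = 2.4816483 − 0.0384192·(-0.1483517)/(0.4324160) = 2.4948291;  |Δ| = 0.0131807
F(2.4948291) = 0.0011665
r₄ = 2.4948291 − 0.0011665·(0.0131807)/(-0.0372527) = 2.4952418;  |Δ| = 0.0004127
|r₄ − r₃| = 0.0004127 < 10^{-3}

n = 4, rₙ = 2.49524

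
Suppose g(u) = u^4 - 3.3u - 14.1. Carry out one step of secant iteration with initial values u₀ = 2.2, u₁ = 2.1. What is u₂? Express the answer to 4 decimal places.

g(2.2) = 2.065600, g(2.1) = -1.581900
u₂ = 2.100000 − (-1.581900)·(2.100000 − 2.200000) / (-1.581900 − 2.065600) = 2.100000 − (0.158190)/(-3.647500) = 2.143369

2.1434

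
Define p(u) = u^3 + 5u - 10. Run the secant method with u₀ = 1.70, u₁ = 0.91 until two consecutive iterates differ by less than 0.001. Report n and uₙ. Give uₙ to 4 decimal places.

p(1.70) = 3.413000, p(0.91) = -4.696429
u₂ = 0.910000 − (-4.696429)·(-0.790000)/(-8.109429) = 1.367514;  |Δ| = 0.457514
p(1.367514) = -0.605047
u₃ = 1.367514 − (-0.605047)·(0.457514)/(4.091382) = 1.435173;  |Δ| = 0.067659
p(1.435173) = 0.131921
u₄ = 1.435173 − 0.131921·(0.067659)/(0.736969) = 1.423062;  |Δ| = 0.012111
p(1.423062) = -0.002843
u₅ = 1.423062 − (-0.002843)·(-0.012111)/(-0.134764) = 1.423317;  |Δ| = 0.000255
|u₅ − u₄| = 0.000255 < 0.001

n = 5, uₙ = 1.4233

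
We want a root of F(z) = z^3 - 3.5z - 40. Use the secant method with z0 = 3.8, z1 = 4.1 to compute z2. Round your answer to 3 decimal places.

3.764

F(3.8) = 1.57200, F(4.1) = 14.57100
z2 = 4.10000 − 14.57100·(4.10000 − 3.80000) / (14.57100 − 1.57200) = 4.10000 − (4.37130)/(12.99900) = 3.76372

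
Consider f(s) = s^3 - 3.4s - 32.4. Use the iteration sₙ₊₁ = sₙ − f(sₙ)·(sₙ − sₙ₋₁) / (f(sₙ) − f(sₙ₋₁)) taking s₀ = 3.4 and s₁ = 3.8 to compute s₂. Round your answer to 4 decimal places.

f(3.4) = -4.656000, f(3.8) = 9.552000
s₂ = 3.800000 − 9.552000·(3.800000 − 3.400000) / (9.552000 − (-4.656000)) = 3.800000 − (3.820800)/(14.208000) = 3.531081

3.5311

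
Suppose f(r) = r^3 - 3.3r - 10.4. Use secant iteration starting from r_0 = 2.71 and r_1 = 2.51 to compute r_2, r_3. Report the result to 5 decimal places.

f(2.71) = 0.5595110, f(2.51) = -2.8697490
r_2 = 2.5100000 − (-2.8697490)·(2.5100000 − 2.7100000) / (-2.8697490 − 0.5595110) = 2.5100000 − (0.5739498)/(-3.4292600) = 2.6773684
f(2.6773684) = -0.0431315
r_3 = 2.6773684 − (-0.0431315)·(2.6773684 − 2.5100000) / (-0.0431315 − (-2.8697490)) = 2.6773684 − (-0.0072188)/(2.8266175) = 2.6799223

2.67737, 2.67992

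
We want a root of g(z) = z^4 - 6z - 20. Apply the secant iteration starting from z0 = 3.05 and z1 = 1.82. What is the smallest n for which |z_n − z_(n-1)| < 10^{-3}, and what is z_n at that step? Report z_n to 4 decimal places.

g(3.05) = 48.236506, g(1.82) = -19.948006
z2 = 1.820000 − (-19.948006)·(-1.230000)/(-68.184512) = 2.179848;  |Δ| = 0.359848
g(2.179848) = -10.500087
z3 = 2.179848 − (-10.500087)·(0.359848)/(9.447919) = 2.579770;  |Δ| = 0.399922
g(2.579770) = 8.813250
z4 = 2.579770 − 8.813250·(0.399922)/(19.313337) = 2.397274;  |Δ| = 0.182496
g(2.397274) = -1.356540
z5 = 2.397274 − (-1.356540)·(-0.182496)/(-10.169790) = 2.421617;  |Δ| = 0.024343
g(2.421617) = -0.140535
z6 = 2.421617 − (-0.140535)·(0.024343)/(1.216005) = 2.424430;  |Δ| = 0.002813
g(2.424430) = 0.002672
z7 = 2.424430 − 0.002672·(0.002813)/(0.143208) = 2.424378;  |Δ| = 0.000052
|z7 − z6| = 0.000052 < 10^{-3}

n = 7, z_n = 2.4244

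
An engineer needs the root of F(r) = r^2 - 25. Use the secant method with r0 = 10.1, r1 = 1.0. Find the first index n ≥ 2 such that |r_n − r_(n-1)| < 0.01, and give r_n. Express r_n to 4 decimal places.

n = 7, r_n = 5.0000

F(10.1) = 77.010000, F(1.0) = -24.000000
r2 = 1.000000 − (-24.000000)·(-9.100000)/(-101.010000) = 3.162162;  |Δ| = 2.162162
F(3.162162) = -15.000730
r3 = 3.162162 − (-15.000730)·(2.162162)/(8.999270) = 6.766234;  |Δ| = 3.604072
F(6.766234) = 20.781919
r4 = 6.766234 − 20.781919·(3.604072)/(35.782650) = 4.673054;  |Δ| = 2.093180
F(4.673054) = -3.162568
r5 = 4.673054 − (-3.162568)·(-2.093180)/(-23.944487) = 4.949519;  |Δ| = 0.276465
F(4.949519) = -0.502259
r6 = 4.949519 − (-0.502259)·(0.276465)/(2.660309) = 5.001715;  |Δ| = 0.052196
F(5.001715) = 0.017155
r7 = 5.001715 − 0.017155·(0.052196)/(0.519414) = 4.999991;  |Δ| = 0.001724
|r7 − r6| = 0.001724 < 0.01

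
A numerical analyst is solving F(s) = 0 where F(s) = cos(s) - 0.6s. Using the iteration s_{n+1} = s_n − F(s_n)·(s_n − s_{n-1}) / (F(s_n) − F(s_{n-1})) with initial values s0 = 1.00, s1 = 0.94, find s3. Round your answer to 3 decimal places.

F(1.00) = -0.05970, F(0.94) = 0.02579
s2 = 0.94000 − 0.02579·(0.94000 − 1.00000) / (0.02579 − (-0.05970)) = 0.94000 − (-0.00155)/(0.08549) = 0.95810
F(0.95810) = 0.00022
s3 = 0.95810 − 0.00022·(0.95810 − 0.94000) / (0.00022 − 0.02579) = 0.95810 − (0.00000)/(-0.02557) = 0.95825

0.958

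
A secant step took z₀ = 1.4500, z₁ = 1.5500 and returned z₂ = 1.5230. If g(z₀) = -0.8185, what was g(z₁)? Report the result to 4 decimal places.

The secant line through (1.4500, -0.8185) and (1.5500, g(z₁)) crosses zero at z₂ = 1.5230.
So (1.4500, -0.8185), (1.5500, g(z₁)), (1.5230, 0) are collinear:
g(z₁) = -0.8185 · (1.5500 − 1.5230) / (1.4500 − 1.5230) = -0.8185 · (0.027000)/(-0.073000) = 0.302733

0.3027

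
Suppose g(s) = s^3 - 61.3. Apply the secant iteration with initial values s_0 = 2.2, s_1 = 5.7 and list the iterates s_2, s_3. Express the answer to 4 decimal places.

g(2.2) = -50.652000, g(5.7) = 123.893000
s_2 = 5.700000 − 123.893000·(5.700000 − 2.200000) / (123.893000 − (-50.652000)) = 5.700000 − (433.625500)/(174.545000) = 3.215681
g(3.215681) = -28.047922
s_3 = 3.215681 − (-28.047922)·(3.215681 − 5.700000) / (-28.047922 − 123.893000) = 3.215681 − (69.679993)/(-151.940922) = 3.674280

3.2157, 3.6743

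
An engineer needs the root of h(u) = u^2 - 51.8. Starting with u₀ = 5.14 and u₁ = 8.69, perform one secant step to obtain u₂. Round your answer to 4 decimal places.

6.9752

h(5.14) = -25.380400, h(8.69) = 23.716100
u₂ = 8.690000 − 23.716100·(8.690000 − 5.140000) / (23.716100 − (-25.380400)) = 8.690000 − (84.192155)/(49.096500) = 6.975170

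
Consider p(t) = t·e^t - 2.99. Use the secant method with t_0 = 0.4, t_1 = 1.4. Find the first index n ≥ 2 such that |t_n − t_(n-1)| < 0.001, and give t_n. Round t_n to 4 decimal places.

n = 6, t_n = 1.0482

p(0.4) = -2.393270, p(1.4) = 2.687280
t_2 = 1.400000 − 2.687280·(1.000000)/(5.080550) = 0.871065;  |Δ| = 0.528935
p(0.871065) = -0.908629
t_3 = 0.871065 − (-0.908629)·(-0.528935)/(-3.595909) = 1.004719;  |Δ| = 0.133653
p(1.004719) = -0.245974
t_4 = 1.004719 − (-0.245974)·(0.133653)/(0.662655) = 1.054330;  |Δ| = 0.049611
p(1.054330) = 0.035982
t_5 = 1.054330 − 0.035982·(0.049611)/(0.281956) = 1.047999;  |Δ| = 0.006331
p(1.047999) = -0.001172
t_6 = 1.047999 − (-0.001172)·(-0.006331)/(-0.037154) = 1.048199;  |Δ| = 0.000200
|t_6 − t_5| = 0.000200 < 0.001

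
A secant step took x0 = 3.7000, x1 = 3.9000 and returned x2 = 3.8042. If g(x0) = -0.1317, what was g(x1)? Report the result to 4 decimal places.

The secant line through (3.7000, -0.1317) and (3.9000, g(x1)) crosses zero at x2 = 3.8042.
So (3.7000, -0.1317), (3.9000, g(x1)), (3.8042, 0) are collinear:
g(x1) = -0.1317 · (3.9000 − 3.8042) / (3.7000 − 3.8042) = -0.1317 · (0.095800)/(-0.104200) = 0.121083

0.1211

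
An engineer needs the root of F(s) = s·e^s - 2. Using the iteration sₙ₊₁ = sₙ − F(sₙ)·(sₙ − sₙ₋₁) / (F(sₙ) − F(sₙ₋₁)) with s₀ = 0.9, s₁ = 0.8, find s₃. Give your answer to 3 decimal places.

F(0.9) = 0.21364, F(0.8) = -0.21957
s₂ = 0.80000 − (-0.21957)·(0.80000 − 0.90000) / (-0.21957 − 0.21364) = 0.80000 − (0.02196)/(-0.43321) = 0.85068
F(0.85068) = -0.00834
s₃ = 0.85068 − (-0.00834)·(0.85068 − 0.80000) / (-0.00834 − (-0.21957)) = 0.85068 − (-0.00042)/(0.21123) = 0.85268

0.853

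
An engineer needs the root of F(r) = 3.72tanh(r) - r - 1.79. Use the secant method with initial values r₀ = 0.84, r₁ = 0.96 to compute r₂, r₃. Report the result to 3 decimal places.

0.937, 0.933

F(0.84) = -0.07879, F(0.96) = 0.01871
r₂ = 0.96000 − 0.01871·(0.96000 − 0.84000) / (0.01871 − (-0.07879)) = 0.96000 − (0.00225)/(0.09750) = 0.93697
F(0.93697) = 0.00287
r₃ = 0.93697 − 0.00287·(0.93697 − 0.96000) / (0.00287 − 0.01871) = 0.93697 − (-0.00007)/(-0.01584) = 0.93280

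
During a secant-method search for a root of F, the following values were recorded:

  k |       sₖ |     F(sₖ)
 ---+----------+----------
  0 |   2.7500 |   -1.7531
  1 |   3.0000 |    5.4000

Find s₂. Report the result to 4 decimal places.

s₂ = 3.0000 − 5.4000·(3.0000 − 2.7500) / (5.4000 − (-1.7531))
   = 3.0000 − (1.350000)/(7.153100) = 2.811271

2.8113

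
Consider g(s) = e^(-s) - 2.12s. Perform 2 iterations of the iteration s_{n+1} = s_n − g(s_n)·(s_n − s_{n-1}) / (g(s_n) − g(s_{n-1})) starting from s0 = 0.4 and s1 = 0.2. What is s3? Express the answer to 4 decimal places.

0.3368

g(0.4) = -0.177680, g(0.2) = 0.394731
s2 = 0.200000 − 0.394731·(0.200000 − 0.400000) / (0.394731 − (-0.177680)) = 0.200000 − (-0.078946)/(0.572411) = 0.337919
g(0.337919) = -0.003134
s3 = 0.337919 − (-0.003134)·(0.337919 − 0.200000) / (-0.003134 − 0.394731) = 0.337919 − (-0.000432)/(-0.397865) = 0.336832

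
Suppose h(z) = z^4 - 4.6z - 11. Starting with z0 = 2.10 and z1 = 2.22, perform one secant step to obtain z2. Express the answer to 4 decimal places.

h(2.10) = -1.211900, h(2.22) = 3.077127
z2 = 2.220000 − 3.077127·(2.220000 − 2.100000) / (3.077127 − (-1.211900)) = 2.220000 − (0.369255)/(4.289027) = 2.133907

2.1339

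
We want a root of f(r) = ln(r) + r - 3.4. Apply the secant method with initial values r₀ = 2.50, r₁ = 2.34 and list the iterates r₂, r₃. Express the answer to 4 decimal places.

f(2.50) = 0.016291, f(2.34) = -0.209849
r₂ = 2.340000 − (-0.209849)·(2.340000 − 2.500000) / (-0.209849 − 0.016291) = 2.340000 − (0.033576)/(-0.226140) = 2.488474
f(2.488474) = 0.000143
r₃ = 2.488474 − 0.000143·(2.488474 − 2.340000) / (0.000143 − (-0.209849)) = 2.488474 − (0.000021)/(0.209993) = 2.488372

2.4885, 2.4884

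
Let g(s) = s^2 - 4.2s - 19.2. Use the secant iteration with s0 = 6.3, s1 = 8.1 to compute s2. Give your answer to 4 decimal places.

g(6.3) = -5.970000, g(8.1) = 12.390000
s2 = 8.100000 − 12.390000·(8.100000 − 6.300000) / (12.390000 − (-5.970000)) = 8.100000 − (22.302000)/(18.360000) = 6.885294

6.8853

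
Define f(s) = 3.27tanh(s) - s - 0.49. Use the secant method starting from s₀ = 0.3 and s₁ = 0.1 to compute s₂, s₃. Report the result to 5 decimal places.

f(0.3) = 0.1625922, f(0.1) = -0.2640857
s₂ = 0.1000000 − (-0.2640857)·(0.1000000 − 0.3000000) / (-0.2640857 − 0.1625922) = 0.1000000 − (0.0528171)/(-0.4266779) = 0.2237869
f(0.2237869) = 0.0060201
s₃ = 0.2237869 − 0.0060201·(0.2237869 − 0.1000000) / (0.0060201 − (-0.2640857)) = 0.2237869 − (0.0007452)/(0.2701057) = 0.2210280

0.22379, 0.22103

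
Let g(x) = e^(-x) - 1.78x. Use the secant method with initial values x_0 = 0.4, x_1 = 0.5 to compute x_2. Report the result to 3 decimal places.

g(0.4) = -0.04168, g(0.5) = -0.28347
x_2 = 0.50000 − (-0.28347)·(0.50000 − 0.40000) / (-0.28347 − (-0.04168)) = 0.50000 − (-0.02835)/(-0.24179) = 0.38276

0.383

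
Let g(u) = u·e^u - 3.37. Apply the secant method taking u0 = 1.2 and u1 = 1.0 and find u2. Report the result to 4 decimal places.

1.1030

g(1.2) = 0.614140, g(1.0) = -0.651718
u2 = 1.000000 − (-0.651718)·(1.000000 − 1.200000) / (-0.651718 − 0.614140) = 1.000000 − (0.130344)/(-1.265858) = 1.102969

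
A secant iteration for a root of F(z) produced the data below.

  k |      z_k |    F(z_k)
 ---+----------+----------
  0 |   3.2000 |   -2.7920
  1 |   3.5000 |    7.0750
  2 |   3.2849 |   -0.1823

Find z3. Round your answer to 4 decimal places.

z3 = 3.2849 − (-0.1823)·(3.2849 − 3.5000) / (-0.1823 − 7.0750)
   = 3.2849 − (0.039213)/(-7.257300) = 3.290303

3.2903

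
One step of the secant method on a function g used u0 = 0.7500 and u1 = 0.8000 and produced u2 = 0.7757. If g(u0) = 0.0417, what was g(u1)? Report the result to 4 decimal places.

The secant line through (0.7500, 0.0417) and (0.8000, g(u1)) crosses zero at u2 = 0.7757.
So (0.7500, 0.0417), (0.8000, g(u1)), (0.7757, 0) are collinear:
g(u1) = 0.0417 · (0.8000 − 0.7757) / (0.7500 − 0.7757) = 0.0417 · (0.024300)/(-0.025700) = -0.039428

-0.0394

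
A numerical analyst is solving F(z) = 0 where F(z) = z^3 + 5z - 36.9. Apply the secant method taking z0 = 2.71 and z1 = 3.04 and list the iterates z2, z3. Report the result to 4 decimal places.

2.8256, 2.8325

F(2.71) = -3.447489, F(3.04) = 6.394464
z2 = 3.040000 − 6.394464·(3.040000 − 2.710000) / (6.394464 − (-3.447489)) = 3.040000 − (2.110173)/(9.841953) = 2.825594
F(2.825594) = -0.212538
z3 = 2.825594 − (-0.212538)·(2.825594 − 3.040000) / (-0.212538 − 6.394464) = 2.825594 − (0.045569)/(-6.607002) = 2.832491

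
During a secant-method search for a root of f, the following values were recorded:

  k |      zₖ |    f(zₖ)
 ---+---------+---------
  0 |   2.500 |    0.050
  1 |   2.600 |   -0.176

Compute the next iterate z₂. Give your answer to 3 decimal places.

z₂ = 2.600 − (-0.176)·(2.600 − 2.500) / (-0.176 − 0.050)
   = 2.600 − (-0.01760)/(-0.22600) = 2.52212

2.522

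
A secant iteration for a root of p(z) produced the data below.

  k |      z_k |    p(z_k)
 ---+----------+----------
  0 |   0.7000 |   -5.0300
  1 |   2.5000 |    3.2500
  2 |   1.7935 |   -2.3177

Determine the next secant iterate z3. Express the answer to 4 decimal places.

z3 = 1.7935 − (-2.3177)·(1.7935 − 2.5000) / (-2.3177 − 3.2500)
   = 1.7935 − (1.637455)/(-5.567700) = 2.087599

2.0876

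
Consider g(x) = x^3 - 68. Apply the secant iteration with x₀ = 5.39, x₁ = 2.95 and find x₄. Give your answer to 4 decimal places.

g(5.39) = 88.590819, g(2.95) = -42.327625
x₂ = 2.950000 − (-42.327625)·(2.950000 − 5.390000) / (-42.327625 − 88.590819) = 2.950000 − (103.279405)/(-130.918444) = 3.738884
g(3.738884) = -15.733212
x₃ = 3.738884 − (-15.733212)·(3.738884 − 2.950000) / (-15.733212 − (-42.327625)) = 3.738884 − (-12.411672)/(26.594413) = 4.205586
g(4.205586) = 6.383992
x₄ = 4.205586 − 6.383992·(4.205586 − 3.738884) / (6.383992 − (-15.733212)) = 4.205586 − (2.979423)/(22.117204) = 4.070875

4.0709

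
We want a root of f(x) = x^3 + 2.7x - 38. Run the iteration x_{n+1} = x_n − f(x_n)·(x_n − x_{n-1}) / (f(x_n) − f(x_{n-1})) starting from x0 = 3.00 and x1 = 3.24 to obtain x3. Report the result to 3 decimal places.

3.095

f(3.00) = -2.90000, f(3.24) = 4.76022
x2 = 3.24000 − 4.76022·(3.24000 − 3.00000) / (4.76022 − (-2.90000)) = 3.24000 − (1.14245)/(7.66022) = 3.09086
f(3.09086) = -0.12644
x3 = 3.09086 − (-0.12644)·(3.09086 − 3.24000) / (-0.12644 − 4.76022) = 3.09086 − (0.01886)/(-4.88666) = 3.09472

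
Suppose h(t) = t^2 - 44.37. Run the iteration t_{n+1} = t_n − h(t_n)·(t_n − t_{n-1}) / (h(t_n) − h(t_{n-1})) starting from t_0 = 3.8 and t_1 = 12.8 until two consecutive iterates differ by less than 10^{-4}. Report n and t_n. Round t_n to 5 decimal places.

h(3.8) = -29.9300000, h(12.8) = 119.4700000
t_2 = 12.8000000 − 119.4700000·(9.0000000)/(149.4000000) = 5.6030120;  |Δ| = 7.1969880
h(5.6030120) = -12.9762560
t_3 = 5.6030120 − (-12.9762560)·(-7.1969880)/(-132.4462560) = 6.3081279;  |Δ| = 0.7051159
h(6.3081279) = -4.5775221
t_4 = 6.3081279 − (-4.5775221)·(0.7051159)/(8.3987339) = 6.6924339;  |Δ| = 0.3843060
h(6.6924339) = 0.4186713
t_5 = 6.6924339 − 0.4186713·(0.3843060)/(4.9961934) = 6.6602298;  |Δ| = 0.0322041
h(6.6602298) = -0.0113391
t_6 = 6.6602298 − (-0.0113391)·(-0.0322041)/(-0.4300104) = 6.6610790;  |Δ| = 0.0008492
h(6.6610790) = -0.0000266
t_7 = 6.6610790 − (-0.0000266)·(0.0008492)/(0.0113125) = 6.6610810;  |Δ| = 0.0000020
|t_7 − t_6| = 0.0000020 < 10^{-4}

n = 7, t_n = 6.66108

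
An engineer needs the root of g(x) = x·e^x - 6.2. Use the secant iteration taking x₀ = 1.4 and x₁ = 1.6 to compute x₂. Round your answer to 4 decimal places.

1.4465

g(1.4) = -0.522720, g(1.6) = 1.724852
x₂ = 1.600000 − 1.724852·(1.600000 − 1.400000) / (1.724852 − (-0.522720)) = 1.600000 − (0.344970)/(2.247572) = 1.446514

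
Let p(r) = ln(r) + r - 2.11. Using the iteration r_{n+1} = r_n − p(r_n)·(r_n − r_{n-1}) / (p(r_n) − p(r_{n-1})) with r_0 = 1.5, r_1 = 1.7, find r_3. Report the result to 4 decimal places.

1.6247

p(1.5) = -0.204535, p(1.7) = 0.120628
r_2 = 1.700000 − 0.120628·(1.700000 − 1.500000) / (0.120628 − (-0.204535)) = 1.700000 − (0.024126)/(0.325163) = 1.625804
p(1.625804) = 0.001807
r_3 = 1.625804 − 0.001807·(1.625804 − 1.700000) / (0.001807 − 0.120628) = 1.625804 − (-0.000134)/(-0.118821) = 1.624676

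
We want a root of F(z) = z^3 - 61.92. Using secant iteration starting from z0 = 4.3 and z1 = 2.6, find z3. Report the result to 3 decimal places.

4.019

F(4.3) = 17.58700, F(2.6) = -44.34400
z2 = 2.60000 − (-44.34400)·(2.60000 − 4.30000) / (-44.34400 − 17.58700) = 2.60000 − (75.38480)/(-61.93100) = 3.81724
F(3.81724) = -6.29783
z3 = 3.81724 − (-6.29783)·(3.81724 − 2.60000) / (-6.29783 − (-44.34400)) = 3.81724 − (-7.66597)/(38.04617) = 4.01873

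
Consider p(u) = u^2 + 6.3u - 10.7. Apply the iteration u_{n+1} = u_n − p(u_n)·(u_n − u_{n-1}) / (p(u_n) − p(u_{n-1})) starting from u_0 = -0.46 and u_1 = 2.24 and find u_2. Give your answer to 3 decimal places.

1.197

p(-0.46) = -13.38640, p(2.24) = 8.42960
u_2 = 2.24000 − 8.42960·(2.24000 − (-0.46000)) / (8.42960 − (-13.38640)) = 2.24000 − (22.75992)/(21.81600) = 1.19673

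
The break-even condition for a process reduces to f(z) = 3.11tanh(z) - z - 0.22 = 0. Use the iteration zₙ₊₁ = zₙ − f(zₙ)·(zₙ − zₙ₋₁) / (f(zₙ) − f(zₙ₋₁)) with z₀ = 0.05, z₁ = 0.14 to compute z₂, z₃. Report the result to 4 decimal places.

f(0.05) = -0.114629, f(0.14) = 0.072578
z₂ = 0.140000 − 0.072578·(0.140000 − 0.050000) / (0.072578 − (-0.114629)) = 0.140000 − (0.006532)/(0.187207) = 0.105108
f(0.105108) = 0.000580
z₃ = 0.105108 − 0.000580·(0.105108 − 0.140000) / (0.000580 − 0.072578) = 0.105108 − (-0.000020)/(-0.071998) = 0.104827

0.1051, 0.1048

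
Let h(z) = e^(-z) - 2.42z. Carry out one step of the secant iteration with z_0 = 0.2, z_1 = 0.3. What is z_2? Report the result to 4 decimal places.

h(0.2) = 0.334731, h(0.3) = 0.014818
z_2 = 0.300000 − 0.014818·(0.300000 − 0.200000) / (0.014818 − 0.334731) = 0.300000 − (0.001482)/(-0.319913) = 0.304632

0.3046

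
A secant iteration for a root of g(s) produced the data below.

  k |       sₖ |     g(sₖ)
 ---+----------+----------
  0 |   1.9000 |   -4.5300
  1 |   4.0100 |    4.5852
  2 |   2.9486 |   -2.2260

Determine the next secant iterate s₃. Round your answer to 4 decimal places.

3.2955

s₃ = 2.9486 − (-2.2260)·(2.9486 − 4.0100) / (-2.2260 − 4.5852)
   = 2.9486 − (2.362676)/(-6.811200) = 3.295481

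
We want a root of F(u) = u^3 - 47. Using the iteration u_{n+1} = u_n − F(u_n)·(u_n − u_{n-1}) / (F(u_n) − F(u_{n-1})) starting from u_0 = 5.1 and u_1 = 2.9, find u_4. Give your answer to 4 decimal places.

3.6046

F(5.1) = 85.651000, F(2.9) = -22.611000
u_2 = 2.900000 − (-22.611000)·(2.900000 − 5.100000) / (-22.611000 − 85.651000) = 2.900000 − (49.744200)/(-108.262000) = 3.359480
F(3.359480) = -9.084560
u_3 = 3.359480 − (-9.084560)·(3.359480 − 2.900000) / (-9.084560 − (-22.611000)) = 3.359480 − (-4.174172)/(13.526440) = 3.668073
F(3.668073) = 2.353053
u_4 = 3.668073 − 2.353053·(3.668073 − 3.359480) / (2.353053 − (-9.084560)) = 3.668073 − (0.726137)/(11.437614) = 3.604587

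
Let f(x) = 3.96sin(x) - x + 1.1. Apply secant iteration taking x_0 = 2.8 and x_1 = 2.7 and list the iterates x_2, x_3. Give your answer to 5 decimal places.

f(2.8) = -0.3734469, f(2.7) = 0.0924243
x_2 = 2.7000000 − 0.0924243·(2.7000000 − 2.8000000) / (0.0924243 − (-0.3734469)) = 2.7000000 − (-0.0092424)/(0.4658713) = 2.7198390
f(2.7198390) = 0.0012307
x_3 = 2.7198390 − 0.0012307·(2.7198390 − 2.7000000) / (0.0012307 − 0.0924243) = 2.7198390 − (0.0000244)/(-0.0911936) = 2.7201068

2.71984, 2.72011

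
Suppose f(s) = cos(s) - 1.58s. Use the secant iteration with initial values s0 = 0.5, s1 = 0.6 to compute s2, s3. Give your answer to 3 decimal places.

f(0.5) = 0.08758, f(0.6) = -0.12266
s2 = 0.60000 − (-0.12266)·(0.60000 − 0.50000) / (-0.12266 − 0.08758) = 0.60000 − (-0.01227)/(-0.21025) = 0.54166
f(0.54166) = 0.00104
s3 = 0.54166 − 0.00104·(0.54166 − 0.60000) / (0.00104 − (-0.12266)) = 0.54166 − (-0.00006)/(0.12370) = 0.54215

0.542, 0.542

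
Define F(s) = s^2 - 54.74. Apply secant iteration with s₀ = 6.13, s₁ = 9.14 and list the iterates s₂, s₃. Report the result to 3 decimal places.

7.254, 7.383

F(6.13) = -17.16310, F(9.14) = 28.79960
s₂ = 9.14000 − 28.79960·(9.14000 − 6.13000) / (28.79960 − (-17.16310)) = 9.14000 − (86.68680)/(45.96270) = 7.25398
F(7.25398) = -2.11985
s₃ = 7.25398 − (-2.11985)·(7.25398 − 9.14000) / (-2.11985 − 28.79960) = 7.25398 − (3.99808)/(-30.91945) = 7.38328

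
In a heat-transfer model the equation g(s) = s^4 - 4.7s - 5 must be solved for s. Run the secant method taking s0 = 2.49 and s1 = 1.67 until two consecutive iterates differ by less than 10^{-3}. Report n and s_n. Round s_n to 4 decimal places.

n = 6, s_n = 1.9381

g(2.49) = 21.738240, g(1.67) = -5.071037
s2 = 1.670000 − (-5.071037)·(-0.820000)/(-26.809277) = 1.825105;  |Δ| = 0.155105
g(1.825105) = -2.482379
s3 = 1.825105 − (-2.482379)·(0.155105)/(2.588657) = 1.973842;  |Δ| = 0.148737
g(1.973842) = 0.902164
s4 = 1.973842 − 0.902164·(0.148737)/(3.384543) = 1.934195;  |Δ| = 0.039646
g(1.934195) = -0.094799
s5 = 1.934195 − (-0.094799)·(-0.039646)/(-0.996963) = 1.937965;  |Δ| = 0.003770
g(1.937965) = -0.003082
s6 = 1.937965 − (-0.003082)·(0.003770)/(0.091717) = 1.938092;  |Δ| = 0.000127
|s6 − s5| = 0.000127 < 10^{-3}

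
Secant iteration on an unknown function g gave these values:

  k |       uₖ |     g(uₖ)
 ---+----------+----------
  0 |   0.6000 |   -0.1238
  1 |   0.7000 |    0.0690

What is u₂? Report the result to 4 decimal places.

u₂ = 0.7000 − 0.0690·(0.7000 − 0.6000) / (0.0690 − (-0.1238))
   = 0.7000 − (0.006900)/(0.192800) = 0.664212

0.6642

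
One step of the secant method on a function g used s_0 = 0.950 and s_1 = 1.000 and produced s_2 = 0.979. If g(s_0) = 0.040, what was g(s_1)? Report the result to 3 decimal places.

The secant line through (0.950, 0.040) and (1.000, g(s_1)) crosses zero at s_2 = 0.979.
So (0.950, 0.040), (1.000, g(s_1)), (0.979, 0) are collinear:
g(s_1) = 0.040 · (1.000 − 0.979) / (0.950 − 0.979) = 0.040 · (0.02100)/(-0.02900) = -0.02897

-0.029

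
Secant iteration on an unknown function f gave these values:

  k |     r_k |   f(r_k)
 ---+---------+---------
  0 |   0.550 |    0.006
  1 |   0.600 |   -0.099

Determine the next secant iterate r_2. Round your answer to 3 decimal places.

r_2 = 0.600 − (-0.099)·(0.600 − 0.550) / (-0.099 − 0.006)
   = 0.600 − (-0.00495)/(-0.10500) = 0.55286

0.553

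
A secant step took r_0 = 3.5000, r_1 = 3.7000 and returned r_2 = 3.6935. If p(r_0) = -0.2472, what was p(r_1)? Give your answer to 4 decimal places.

0.0083

The secant line through (3.5000, -0.2472) and (3.7000, p(r_1)) crosses zero at r_2 = 3.6935.
So (3.5000, -0.2472), (3.7000, p(r_1)), (3.6935, 0) are collinear:
p(r_1) = -0.2472 · (3.7000 − 3.6935) / (3.5000 − 3.6935) = -0.2472 · (0.006500)/(-0.193500) = 0.008304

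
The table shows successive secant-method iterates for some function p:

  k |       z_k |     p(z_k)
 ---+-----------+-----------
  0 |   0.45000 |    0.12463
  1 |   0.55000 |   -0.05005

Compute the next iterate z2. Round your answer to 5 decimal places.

0.52135

z2 = 0.55000 − (-0.05005)·(0.55000 − 0.45000) / (-0.05005 − 0.12463)
   = 0.55000 − (-0.0050050)/(-0.1746800) = 0.5213476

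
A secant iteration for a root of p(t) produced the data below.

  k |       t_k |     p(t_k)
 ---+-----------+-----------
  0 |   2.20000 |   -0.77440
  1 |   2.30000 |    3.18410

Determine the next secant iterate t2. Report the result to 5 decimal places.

2.21956

t2 = 2.30000 − 3.18410·(2.30000 − 2.20000) / (3.18410 − (-0.77440))
   = 2.30000 − (0.3184100)/(3.9585000) = 2.2195630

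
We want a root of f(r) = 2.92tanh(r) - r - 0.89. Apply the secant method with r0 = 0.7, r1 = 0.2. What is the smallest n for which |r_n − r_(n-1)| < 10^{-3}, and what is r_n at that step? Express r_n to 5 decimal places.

n = 5, r_n = 0.53219

f(0.7) = 0.1747539, f(0.2) = -0.5136641
r2 = 0.2000000 − (-0.5136641)·(-0.5000000)/(-0.6884180) = 0.5730757;  |Δ| = 0.3730757
f(0.5730757) = 0.0483587
r3 = 0.5730757 − 0.0483587·(0.3730757)/(0.5620227) = 0.5409748;  |Δ| = 0.0321009
f(0.5409748) = 0.0107037
r4 = 0.5409748 − 0.0107037·(-0.0321009)/(-0.0376550) = 0.5318499;  |Δ| = 0.0091249
f(0.5318499) = -0.0004117
r5 = 0.5318499 − (-0.0004117)·(-0.0091249)/(-0.0111154) = 0.5321879;  |Δ| = 0.0003380
|r5 − r4| = 0.0003380 < 10^{-3}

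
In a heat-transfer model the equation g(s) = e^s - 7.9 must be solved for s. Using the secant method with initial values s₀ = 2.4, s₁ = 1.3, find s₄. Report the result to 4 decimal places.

g(2.4) = 3.123176, g(1.3) = -4.230703
s₂ = 1.300000 − (-4.230703)·(1.300000 − 2.400000) / (-4.230703 − 3.123176) = 1.300000 − (4.653774)/(-7.353880) = 1.932832
g(1.932832) = -0.990948
s₃ = 1.932832 − (-0.990948)·(1.932832 − 1.300000) / (-0.990948 − (-4.230703)) = 1.932832 − (-0.627104)/(3.239755) = 2.126398
g(2.126398) = 0.484608
s₄ = 2.126398 − 0.484608·(2.126398 − 1.932832) / (0.484608 − (-0.990948)) = 2.126398 − (0.093803)/(1.475556) = 2.062826

2.0628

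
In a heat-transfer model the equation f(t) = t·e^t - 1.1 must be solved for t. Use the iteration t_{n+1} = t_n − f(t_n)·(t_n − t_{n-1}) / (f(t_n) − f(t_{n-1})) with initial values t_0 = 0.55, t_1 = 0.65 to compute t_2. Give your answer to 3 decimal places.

0.600

f(0.55) = -0.14671, f(0.65) = 0.14510
t_2 = 0.65000 − 0.14510·(0.65000 − 0.55000) / (0.14510 − (-0.14671)) = 0.65000 − (0.01451)/(0.29181) = 0.60028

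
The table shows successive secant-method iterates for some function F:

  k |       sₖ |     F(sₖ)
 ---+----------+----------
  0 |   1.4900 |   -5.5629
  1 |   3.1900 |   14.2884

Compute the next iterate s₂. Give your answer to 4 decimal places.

1.9664

s₂ = 3.1900 − 14.2884·(3.1900 − 1.4900) / (14.2884 − (-5.5629))
   = 3.1900 − (24.290280)/(19.851300) = 1.966388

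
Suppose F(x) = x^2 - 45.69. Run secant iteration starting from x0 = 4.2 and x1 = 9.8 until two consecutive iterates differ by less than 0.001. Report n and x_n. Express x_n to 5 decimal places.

F(4.2) = -28.0500000, F(9.8) = 50.3500000
x2 = 9.8000000 − 50.3500000·(5.6000000)/(78.4000000) = 6.2035714;  |Δ| = 3.5964286
F(6.2035714) = -7.2057015
x3 = 6.2035714 − (-7.2057015)·(-3.5964286)/(-57.5557015) = 6.6538273;  |Δ| = 0.4502558
F(6.6538273) = -1.4165827
x4 = 6.6538273 − (-1.4165827)·(0.4502558)/(5.7891189) = 6.7640037;  |Δ| = 0.1101765
F(6.7640037) = 0.0617464
x5 = 6.7640037 − 0.0617464·(0.1101765)/(1.4783291) = 6.7594019;  |Δ| = 0.0046018
F(6.7594019) = -0.0004858
x6 = 6.7594019 − (-0.0004858)·(-0.0046018)/(-0.0622323) = 6.7594378;  |Δ| = 0.0000359
|x6 − x5| = 0.0000359 < 0.001

n = 6, x_n = 6.75944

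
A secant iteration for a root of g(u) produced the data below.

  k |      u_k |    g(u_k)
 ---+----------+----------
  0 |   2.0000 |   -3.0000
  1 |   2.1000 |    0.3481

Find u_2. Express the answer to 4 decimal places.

2.0896

u_2 = 2.1000 − 0.3481·(2.1000 − 2.0000) / (0.3481 − (-3.0000))
   = 2.1000 − (0.034810)/(3.348100) = 2.089603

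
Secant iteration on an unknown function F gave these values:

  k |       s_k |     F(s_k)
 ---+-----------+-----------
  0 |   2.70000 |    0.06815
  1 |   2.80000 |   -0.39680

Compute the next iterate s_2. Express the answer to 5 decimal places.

s_2 = 2.80000 − (-0.39680)·(2.80000 − 2.70000) / (-0.39680 − 0.06815)
   = 2.80000 − (-0.0396800)/(-0.4649500) = 2.7146575

2.71466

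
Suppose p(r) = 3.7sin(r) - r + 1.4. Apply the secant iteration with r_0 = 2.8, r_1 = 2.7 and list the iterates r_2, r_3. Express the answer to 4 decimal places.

2.7637, 2.7640

p(2.8) = -0.160544, p(2.7) = 0.281306
r_2 = 2.700000 − 0.281306·(2.700000 − 2.800000) / (0.281306 − (-0.160544)) = 2.700000 − (-0.028131)/(0.441849) = 2.763665
p(2.763665) = 0.001615
r_3 = 2.763665 − 0.001615·(2.763665 − 2.700000) / (0.001615 − 0.281306) = 2.763665 − (0.000103)/(-0.279691) = 2.764033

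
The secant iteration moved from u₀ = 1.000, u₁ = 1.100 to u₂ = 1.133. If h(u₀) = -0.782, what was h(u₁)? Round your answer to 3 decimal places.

The secant line through (1.000, -0.782) and (1.100, h(u₁)) crosses zero at u₂ = 1.133.
So (1.000, -0.782), (1.100, h(u₁)), (1.133, 0) are collinear:
h(u₁) = -0.782 · (1.100 − 1.133) / (1.000 − 1.133) = -0.782 · (-0.03300)/(-0.13300) = -0.19403

-0.194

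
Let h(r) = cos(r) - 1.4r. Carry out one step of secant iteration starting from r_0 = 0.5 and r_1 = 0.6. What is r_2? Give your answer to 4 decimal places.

0.5924

h(0.5) = 0.177583, h(0.6) = -0.014664
r_2 = 0.600000 − (-0.014664)·(0.600000 − 0.500000) / (-0.014664 − 0.177583) = 0.600000 − (-0.001466)/(-0.192247) = 0.592372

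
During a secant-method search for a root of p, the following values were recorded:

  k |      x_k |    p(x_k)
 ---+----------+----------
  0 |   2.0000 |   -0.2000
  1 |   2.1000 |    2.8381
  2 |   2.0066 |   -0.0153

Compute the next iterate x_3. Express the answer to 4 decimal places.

x_3 = 2.0066 − (-0.0153)·(2.0066 − 2.1000) / (-0.0153 − 2.8381)
   = 2.0066 − (0.001429)/(-2.853400) = 2.007101

2.0071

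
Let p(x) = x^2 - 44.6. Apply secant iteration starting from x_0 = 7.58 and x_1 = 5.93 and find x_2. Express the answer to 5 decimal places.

6.62838

p(7.58) = 12.8564000, p(5.93) = -9.4351000
x_2 = 5.9300000 − (-9.4351000)·(5.9300000 − 7.5800000) / (-9.4351000 − 12.8564000) = 5.9300000 − (15.5679150)/(-22.2915000) = 6.6283790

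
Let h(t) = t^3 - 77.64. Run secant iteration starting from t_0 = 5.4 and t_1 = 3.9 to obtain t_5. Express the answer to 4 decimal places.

h(5.4) = 79.824000, h(3.9) = -18.321000
t_2 = 3.900000 − (-18.321000)·(3.900000 − 5.400000) / (-18.321000 − 79.824000) = 3.900000 − (27.481500)/(-98.145000) = 4.180009
h(4.180009) = -4.604887
t_3 = 4.180009 − (-4.604887)·(4.180009 − 3.900000) / (-4.604887 − (-18.321000)) = 4.180009 − (-1.289411)/(13.716113) = 4.274016
h(4.274016) = 0.434369
t_4 = 4.274016 − 0.434369·(4.274016 − 4.180009) / (0.434369 − (-4.604887)) = 4.274016 − (0.040834)/(5.039257) = 4.265913
h(4.265913) = -0.008854
t_5 = 4.265913 − (-0.008854)·(4.265913 − 4.274016) / (-0.008854 − 0.434369) = 4.265913 − (0.000072)/(-0.443223) = 4.266075

4.2661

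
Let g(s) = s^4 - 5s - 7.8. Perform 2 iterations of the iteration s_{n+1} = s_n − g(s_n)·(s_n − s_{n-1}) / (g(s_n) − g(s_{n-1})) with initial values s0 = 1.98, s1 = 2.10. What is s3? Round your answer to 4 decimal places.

g(1.98) = -2.330464, g(2.10) = 1.148100
s2 = 2.100000 − 1.148100·(2.100000 − 1.980000) / (1.148100 − (-2.330464)) = 2.100000 − (0.137772)/(3.478564) = 2.060394
g(2.060394) = -0.080048
s3 = 2.060394 − (-0.080048)·(2.060394 − 2.100000) / (-0.080048 − 1.148100) = 2.060394 − (0.003170)/(-1.228148) = 2.062975

2.0630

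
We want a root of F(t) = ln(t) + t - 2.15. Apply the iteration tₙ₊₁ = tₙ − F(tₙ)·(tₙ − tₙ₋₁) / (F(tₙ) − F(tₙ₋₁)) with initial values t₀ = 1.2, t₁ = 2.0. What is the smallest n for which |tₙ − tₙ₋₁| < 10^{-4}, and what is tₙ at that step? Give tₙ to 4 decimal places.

F(1.2) = -0.767678, F(2.0) = 0.543147
t₂ = 2.000000 − 0.543147·(0.800000)/(1.310826) = 1.668516;  |Δ| = 0.331484
F(1.668516) = 0.030451
t₃ = 1.668516 − 0.030451·(-0.331484)/(-0.512697) = 1.648828;  |Δ| = 0.019688
F(1.648828) = -0.001107
t₄ = 1.648828 − (-0.001107)·(-0.019688)/(-0.031558) = 1.649519;  |Δ| = 0.000691
F(1.649519) = 0.000002
t₅ = 1.649519 − 0.000002·(0.000691)/(0.001109) = 1.649517;  |Δ| = 0.000001
|t₅ − t₄| = 0.000001 < 10^{-4}

n = 5, tₙ = 1.6495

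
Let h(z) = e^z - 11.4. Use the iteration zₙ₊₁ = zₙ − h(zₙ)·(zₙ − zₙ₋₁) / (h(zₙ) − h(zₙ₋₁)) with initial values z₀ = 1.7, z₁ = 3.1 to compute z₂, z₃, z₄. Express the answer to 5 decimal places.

2.19608, 2.36103, 2.44269

h(1.7) = -5.9260526, h(3.1) = 10.7979513
z₂ = 3.1000000 − 10.7979513·(3.1000000 − 1.7000000) / (10.7979513 − (-5.9260526)) = 3.1000000 − (15.1171318)/(16.7240039) = 2.1960818
h(2.1960818) = -2.4102793
z₃ = 2.1960818 − (-2.4102793)·(2.1960818 − 3.1000000) / (-2.4102793 − 10.7979513) = 2.1960818 − (2.1786954)/(-13.2082306) = 2.3610316
h(2.3610316) = -0.7981172
z₄ = 2.3610316 − (-0.7981172)·(2.3610316 − 2.1960818) / (-0.7981172 − (-2.4102793)) = 2.3610316 − (-0.1316493)/(1.6121621) = 2.4426917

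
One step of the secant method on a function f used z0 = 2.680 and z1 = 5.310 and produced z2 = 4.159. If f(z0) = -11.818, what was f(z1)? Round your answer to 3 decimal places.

9.197

The secant line through (2.680, -11.818) and (5.310, f(z1)) crosses zero at z2 = 4.159.
So (2.680, -11.818), (5.310, f(z1)), (4.159, 0) are collinear:
f(z1) = -11.818 · (5.310 − 4.159) / (2.680 − 4.159) = -11.818 · (1.15100)/(-1.47900) = 9.19710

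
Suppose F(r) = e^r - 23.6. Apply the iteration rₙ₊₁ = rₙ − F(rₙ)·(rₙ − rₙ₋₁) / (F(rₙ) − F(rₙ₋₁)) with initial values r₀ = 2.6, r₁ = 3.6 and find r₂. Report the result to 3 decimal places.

F(2.6) = -10.13626, F(3.6) = 12.99823
r₂ = 3.60000 − 12.99823·(3.60000 − 2.60000) / (12.99823 − (-10.13626)) = 3.60000 − (12.99823)/(23.13450) = 3.03814

3.038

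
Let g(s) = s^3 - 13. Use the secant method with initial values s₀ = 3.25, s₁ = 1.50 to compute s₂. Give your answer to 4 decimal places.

g(3.25) = 21.328125, g(1.50) = -9.625000
s₂ = 1.500000 − (-9.625000)·(1.500000 − 3.250000) / (-9.625000 − 21.328125) = 1.500000 − (16.843750)/(-30.953125) = 2.044170

2.0442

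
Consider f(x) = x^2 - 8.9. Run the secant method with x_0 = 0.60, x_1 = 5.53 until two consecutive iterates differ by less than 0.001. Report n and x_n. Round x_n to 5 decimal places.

n = 7, x_n = 2.98329

f(0.60) = -8.5400000, f(5.53) = 21.6809000
x_2 = 5.5300000 − 21.6809000·(4.9300000)/(30.2209000) = 1.9931485;  |Δ| = 3.5368515
f(1.9931485) = -4.9273593
x_3 = 1.9931485 − (-4.9273593)·(-3.5368515)/(-26.6082593) = 2.6481082;  |Δ| = 0.6549597
f(2.6481082) = -1.8875231
x_4 = 2.6481082 − (-1.8875231)·(0.6549597)/(3.0398362) = 3.0547918;  |Δ| = 0.4066836
f(3.0547918) = 0.4317530
x_5 = 3.0547918 − 0.4317530·(0.4066836)/(2.3192761) = 2.9790842;  |Δ| = 0.0757076
f(2.9790842) = -0.0250574
x_6 = 2.9790842 − (-0.0250574)·(-0.0757076)/(-0.4568104) = 2.9832370;  |Δ| = 0.0041528
f(2.9832370) = -0.0002972
x_7 = 2.9832370 − (-0.0002972)·(0.0041528)/(0.0247603) = 2.9832868;  |Δ| = 0.0000498
|x_7 − x_6| = 0.0000498 < 0.001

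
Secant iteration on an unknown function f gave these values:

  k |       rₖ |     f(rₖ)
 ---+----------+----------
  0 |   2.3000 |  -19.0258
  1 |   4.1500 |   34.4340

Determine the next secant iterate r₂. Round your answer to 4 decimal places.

2.9584

r₂ = 4.1500 − 34.4340·(4.1500 − 2.3000) / (34.4340 − (-19.0258))
   = 4.1500 − (63.702900)/(53.459800) = 2.958396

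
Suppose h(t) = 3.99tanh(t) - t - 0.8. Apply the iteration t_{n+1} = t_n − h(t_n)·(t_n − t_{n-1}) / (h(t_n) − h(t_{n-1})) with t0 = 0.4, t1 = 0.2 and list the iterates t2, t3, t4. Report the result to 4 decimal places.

h(0.4) = 0.315996, h(0.2) = -0.212472
t2 = 0.200000 − (-0.212472)·(0.200000 − 0.400000) / (-0.212472 − 0.315996) = 0.200000 − (0.042494)/(-0.528469) = 0.280411
h(0.280411) = 0.009997
t3 = 0.280411 − 0.009997·(0.280411 − 0.200000) / (0.009997 − (-0.212472)) = 0.280411 − (0.000804)/(0.222469) = 0.276797
h(0.276797) = 0.000257
t4 = 0.276797 − 0.000257·(0.276797 − 0.280411) / (0.000257 − 0.009997) = 0.276797 − (-0.000001)/(-0.009740) = 0.276702

0.2804, 0.2768, 0.2767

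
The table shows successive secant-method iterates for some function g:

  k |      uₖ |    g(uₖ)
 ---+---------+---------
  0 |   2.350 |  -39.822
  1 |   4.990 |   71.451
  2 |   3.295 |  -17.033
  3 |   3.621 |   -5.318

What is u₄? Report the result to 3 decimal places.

3.769

u₄ = 3.621 − (-5.318)·(3.621 − 3.295) / (-5.318 − (-17.033))
   = 3.621 − (-1.73367)/(11.71500) = 3.76899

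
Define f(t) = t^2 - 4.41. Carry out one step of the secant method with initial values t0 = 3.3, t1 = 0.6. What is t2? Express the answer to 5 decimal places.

1.63846

f(3.3) = 6.4800000, f(0.6) = -4.0500000
t2 = 0.6000000 − (-4.0500000)·(0.6000000 − 3.3000000) / (-4.0500000 − 6.4800000) = 0.6000000 − (10.9350000)/(-10.5300000) = 1.6384615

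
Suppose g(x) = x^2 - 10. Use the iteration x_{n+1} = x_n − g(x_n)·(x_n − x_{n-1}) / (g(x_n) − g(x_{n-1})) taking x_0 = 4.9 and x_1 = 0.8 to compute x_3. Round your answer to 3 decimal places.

g(4.9) = 14.01000, g(0.8) = -9.36000
x_2 = 0.80000 − (-9.36000)·(0.80000 − 4.90000) / (-9.36000 − 14.01000) = 0.80000 − (38.37600)/(-23.37000) = 2.44211
g(2.44211) = -4.03612
x_3 = 2.44211 − (-4.03612)·(2.44211 − 0.80000) / (-4.03612 − (-9.36000)) = 2.44211 − (-6.62774)/(5.32388) = 3.68701

3.687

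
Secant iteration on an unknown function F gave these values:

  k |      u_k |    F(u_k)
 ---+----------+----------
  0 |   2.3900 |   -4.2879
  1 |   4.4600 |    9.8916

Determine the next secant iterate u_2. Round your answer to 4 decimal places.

3.0160

u_2 = 4.4600 − 9.8916·(4.4600 − 2.3900) / (9.8916 − (-4.2879))
   = 4.4600 − (20.475612)/(14.179500) = 3.015971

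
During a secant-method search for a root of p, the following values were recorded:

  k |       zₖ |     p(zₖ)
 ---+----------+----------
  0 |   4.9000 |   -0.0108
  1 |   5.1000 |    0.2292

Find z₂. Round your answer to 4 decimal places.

4.9090

z₂ = 5.1000 − 0.2292·(5.1000 − 4.9000) / (0.2292 − (-0.0108))
   = 5.1000 − (0.045840)/(0.240000) = 4.909000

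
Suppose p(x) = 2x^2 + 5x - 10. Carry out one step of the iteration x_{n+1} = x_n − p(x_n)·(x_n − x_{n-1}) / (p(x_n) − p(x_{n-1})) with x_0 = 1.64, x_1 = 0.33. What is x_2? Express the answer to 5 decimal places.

p(1.64) = 3.5792000, p(0.33) = -8.1322000
x_2 = 0.3300000 − (-8.1322000)·(0.3300000 − 1.6400000) / (-8.1322000 − 3.5792000) = 0.3300000 − (10.6531820)/(-11.7114000) = 1.2396421

1.23964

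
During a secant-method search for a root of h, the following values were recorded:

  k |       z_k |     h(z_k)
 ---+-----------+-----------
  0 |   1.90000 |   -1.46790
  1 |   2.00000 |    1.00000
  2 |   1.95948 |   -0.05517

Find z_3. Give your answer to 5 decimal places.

z_3 = 1.95948 − (-0.05517)·(1.95948 − 2.00000) / (-0.05517 − 1.00000)
   = 1.95948 − (0.0022355)/(-1.0551700) = 1.9615986

1.96160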